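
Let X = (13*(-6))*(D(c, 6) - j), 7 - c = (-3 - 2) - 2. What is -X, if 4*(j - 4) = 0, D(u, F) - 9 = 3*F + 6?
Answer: 2262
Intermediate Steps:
c = 14 (c = 7 - ((-3 - 2) - 2) = 7 - (-5 - 2) = 7 - 1*(-7) = 7 + 7 = 14)
D(u, F) = 15 + 3*F (D(u, F) = 9 + (3*F + 6) = 9 + (6 + 3*F) = 15 + 3*F)
j = 4 (j = 4 + (¼)*0 = 4 + 0 = 4)
X = -2262 (X = (13*(-6))*((15 + 3*6) - 1*4) = -78*((15 + 18) - 4) = -78*(33 - 4) = -78*29 = -2262)
-X = -1*(-2262) = 2262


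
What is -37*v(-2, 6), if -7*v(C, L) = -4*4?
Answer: -592/7 ≈ -84.571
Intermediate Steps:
v(C, L) = 16/7 (v(C, L) = -(-4)*4/7 = -1/7*(-16) = 16/7)
-37*v(-2, 6) = -37*16/7 = -592/7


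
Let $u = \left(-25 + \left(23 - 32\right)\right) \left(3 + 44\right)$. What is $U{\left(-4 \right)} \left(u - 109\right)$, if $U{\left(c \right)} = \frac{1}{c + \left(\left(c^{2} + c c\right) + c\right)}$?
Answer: $- \frac{569}{8} \approx -71.125$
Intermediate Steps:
$u = -1598$ ($u = \left(-25 - 9\right) 47 = \left(-34\right) 47 = -1598$)
$U{\left(c \right)} = \frac{1}{2 c + 2 c^{2}}$ ($U{\left(c \right)} = \frac{1}{c + \left(\left(c^{2} + c^{2}\right) + c\right)} = \frac{1}{c + \left(2 c^{2} + c\right)} = \frac{1}{c + \left(c + 2 c^{2}\right)} = \frac{1}{2 c + 2 c^{2}}$)
$U{\left(-4 \right)} \left(u - 109\right) = \frac{1}{2 \left(-4\right) \left(1 - 4\right)} \left(-1598 - 109\right) = \frac{1}{2} \left(- \frac{1}{4}\right) \frac{1}{-3} \left(-1707\right) = \frac{1}{2} \left(- \frac{1}{4}\right) \left(- \frac{1}{3}\right) \left(-1707\right) = \frac{1}{24} \left(-1707\right) = - \frac{569}{8}$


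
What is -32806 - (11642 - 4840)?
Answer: -39608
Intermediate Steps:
-32806 - (11642 - 4840) = -32806 - 1*6802 = -32806 - 6802 = -39608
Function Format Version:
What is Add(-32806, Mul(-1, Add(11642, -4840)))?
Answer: -39608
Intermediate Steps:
Add(-32806, Mul(-1, Add(11642, -4840))) = Add(-32806, Mul(-1, 6802)) = Add(-32806, -6802) = -39608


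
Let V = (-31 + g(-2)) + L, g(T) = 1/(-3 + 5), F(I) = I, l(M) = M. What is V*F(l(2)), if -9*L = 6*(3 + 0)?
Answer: -65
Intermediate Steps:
g(T) = ½ (g(T) = 1/2 = ½)
L = -2 (L = -2*(3 + 0)/3 = -2*3/3 = -⅑*18 = -2)
V = -65/2 (V = (-31 + ½) - 2 = -61/2 - 2 = -65/2 ≈ -32.500)
V*F(l(2)) = -65/2*2 = -65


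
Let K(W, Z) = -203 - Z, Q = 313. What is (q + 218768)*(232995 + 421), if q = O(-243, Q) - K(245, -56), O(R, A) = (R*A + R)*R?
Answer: 4378954418216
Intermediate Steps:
O(R, A) = R*(R + A*R) (O(R, A) = (A*R + R)*R = (R + A*R)*R = R*(R + A*R))
q = 18541533 (q = (-243)²*(1 + 313) - (-203 - 1*(-56)) = 59049*314 - (-203 + 56) = 18541386 - 1*(-147) = 18541386 + 147 = 18541533)
(q + 218768)*(232995 + 421) = (18541533 + 218768)*(232995 + 421) = 18760301*233416 = 4378954418216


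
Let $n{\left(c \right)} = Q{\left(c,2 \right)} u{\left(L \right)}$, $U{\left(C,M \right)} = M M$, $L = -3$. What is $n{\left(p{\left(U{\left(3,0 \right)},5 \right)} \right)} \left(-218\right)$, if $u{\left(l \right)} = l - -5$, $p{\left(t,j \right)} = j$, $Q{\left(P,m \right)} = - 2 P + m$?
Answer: $3488$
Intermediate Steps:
$Q{\left(P,m \right)} = m - 2 P$
$U{\left(C,M \right)} = M^{2}$
$u{\left(l \right)} = 5 + l$ ($u{\left(l \right)} = l + 5 = 5 + l$)
$n{\left(c \right)} = 4 - 4 c$ ($n{\left(c \right)} = \left(2 - 2 c\right) \left(5 - 3\right) = \left(2 - 2 c\right) 2 = 4 - 4 c$)
$n{\left(p{\left(U{\left(3,0 \right)},5 \right)} \right)} \left(-218\right) = \left(4 - 20\right) \left(-218\right) = \left(-16\right) \left(-218\right) = 3488$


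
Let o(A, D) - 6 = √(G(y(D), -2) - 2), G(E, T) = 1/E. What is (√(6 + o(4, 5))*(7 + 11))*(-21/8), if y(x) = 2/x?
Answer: -189*√(48 + 2*√2)/8 ≈ -168.43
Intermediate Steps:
G(E, T) = 1/E
o(A, D) = 6 + √(-2 + D/2) (o(A, D) = 6 + √(1/(2/D) - 2) = 6 + √(D/2 - 2) = 6 + √(-2 + D/2))
(√(6 + o(4, 5))*(7 + 11))*(-21/8) = (√(6 + (6 + √(-8 + 2*5)/2))*(7 + 11))*(-21/8) = (√(6 + (6 + √(-8 + 10)/2))*18)*(-21*⅛) = (√(6 + (6 + √2/2))*18)*(-21/8) = (√(12 + √2/2)*18)*(-21/8) = (18*√(12 + √2/2))*(-21/8) = -189*√(12 + √2/2)/4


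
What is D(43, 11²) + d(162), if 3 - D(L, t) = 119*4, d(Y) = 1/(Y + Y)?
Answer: -153251/324 ≈ -473.00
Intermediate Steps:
d(Y) = 1/(2*Y)
D(L, t) = -473 (D(L, t) = 3 - 119*4 = 3 - 1*476 = 3 - 476 = -473)
D(43, 11²) + d(162) = -473 + (½)/162 = -473 + (½)*(1/162) = -473 + 1/324 = -153251/324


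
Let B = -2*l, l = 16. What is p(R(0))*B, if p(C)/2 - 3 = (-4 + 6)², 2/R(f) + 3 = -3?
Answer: -448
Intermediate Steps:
R(f) = -⅓ (R(f) = 2/(-3 - 3) = 2/(-6) = 2*(-⅙) = -⅓)
B = -32 (B = -2*16 = -32)
p(C) = 14 (p(C) = 6 + 2*(-4 + 6)² = 6 + 2*2² = 6 + 2*4 = 6 + 8 = 14)
p(R(0))*B = 14*(-32) = -448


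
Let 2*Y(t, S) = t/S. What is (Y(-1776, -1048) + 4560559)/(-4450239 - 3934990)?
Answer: -597433340/1098464999 ≈ -0.54388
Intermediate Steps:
Y(t, S) = t/(2*S) (Y(t, S) = (t/S)/2 = t/(2*S))
(Y(-1776, -1048) + 4560559)/(-4450239 - 3934990) = ((1/2)*(-1776)/(-1048) + 4560559)/(-4450239 - 3934990) = ((1/2)*(-1776)*(-1/1048) + 4560559)/(-8385229) = (111/131 + 4560559)*(-1/8385229) = (597433340/131)*(-1/8385229) = -597433340/1098464999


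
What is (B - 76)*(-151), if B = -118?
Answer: 29294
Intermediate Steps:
(B - 76)*(-151) = (-118 - 76)*(-151) = -194*(-151) = 29294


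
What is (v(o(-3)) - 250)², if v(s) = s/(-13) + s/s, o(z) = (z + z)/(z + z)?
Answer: 10484644/169 ≈ 62039.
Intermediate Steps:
o(z) = 1 (o(z) = (2*z)/((2*z)) = (2*z)*(1/(2*z)) = 1)
v(s) = 1 - s/13 (v(s) = s*(-1/13) + 1 = -s/13 + 1 = 1 - s/13)
(v(o(-3)) - 250)² = ((1 - 1/13*1) - 250)² = ((1 - 1/13) - 250)² = (12/13 - 250)² = (-3238/13)² = 10484644/169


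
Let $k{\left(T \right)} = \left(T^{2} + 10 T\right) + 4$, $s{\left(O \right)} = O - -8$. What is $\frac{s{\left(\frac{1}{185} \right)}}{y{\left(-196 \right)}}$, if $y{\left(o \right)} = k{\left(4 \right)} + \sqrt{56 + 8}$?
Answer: $\frac{1481}{12580} \approx 0.11773$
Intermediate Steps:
$s{\left(O \right)} = 8 + O$ ($s{\left(O \right)} = O + 8 = 8 + O$)
$k{\left(T \right)} = 4 + T^{2} + 10 T$
$y{\left(o \right)} = 68$ ($y{\left(o \right)} = \left(4 + 4^{2} + 10 \cdot 4\right) + \sqrt{56 + 8} = \left(4 + 16 + 40\right) + \sqrt{64} = 60 + 8 = 68$)
$\frac{s{\left(\frac{1}{185} \right)}}{y{\left(-196 \right)}} = \frac{8 + \frac{1}{185}}{68} = \left(8 + \frac{1}{185}\right) \frac{1}{68} = \frac{1481}{185} \cdot \frac{1}{68} = \frac{1481}{12580}$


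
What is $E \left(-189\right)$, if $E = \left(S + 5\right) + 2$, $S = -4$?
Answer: $-567$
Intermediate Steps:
$E = 3$ ($E = \left(-4 + 5\right) + 2 = 1 + 2 = 3$)
$E \left(-189\right) = 3 \left(-189\right) = -567$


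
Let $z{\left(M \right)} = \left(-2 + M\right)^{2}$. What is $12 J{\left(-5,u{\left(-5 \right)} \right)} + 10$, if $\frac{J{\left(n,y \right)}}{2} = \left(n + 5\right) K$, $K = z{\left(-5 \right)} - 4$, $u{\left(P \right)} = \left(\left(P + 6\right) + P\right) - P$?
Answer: $10$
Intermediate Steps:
$u{\left(P \right)} = 6 + P$ ($u{\left(P \right)} = \left(\left(6 + P\right) + P\right) - P = \left(6 + 2 P\right) - P = 6 + P$)
$K = 45$ ($K = \left(-2 - 5\right)^{2} - 4 = \left(-7\right)^{2} - 4 = 49 - 4 = 45$)
$J{\left(n,y \right)} = 450 + 90 n$ ($J{\left(n,y \right)} = 2 \left(n + 5\right) 45 = 2 \left(5 + n\right) 45 = 2 \left(225 + 45 n\right) = 450 + 90 n$)
$12 J{\left(-5,u{\left(-5 \right)} \right)} + 10 = 12 \left(450 + 90 \left(-5\right)\right) + 10 = 12 \left(450 - 450\right) + 10 = 12 \cdot 0 + 10 = 0 + 10 = 10$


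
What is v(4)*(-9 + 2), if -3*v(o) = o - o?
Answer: 0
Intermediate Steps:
v(o) = 0 (v(o) = -(o - o)/3 = -⅓*0 = 0)
v(4)*(-9 + 2) = 0*(-9 + 2) = 0*(-7) = 0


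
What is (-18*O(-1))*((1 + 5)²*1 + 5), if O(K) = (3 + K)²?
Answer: -2952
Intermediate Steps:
(-18*O(-1))*((1 + 5)²*1 + 5) = (-18*(3 - 1)²)*((1 + 5)²*1 + 5) = (-18*2²)*(6²*1 + 5) = (-18*4)*(36*1 + 5) = -72*(36 + 5) = -72*41 = -2952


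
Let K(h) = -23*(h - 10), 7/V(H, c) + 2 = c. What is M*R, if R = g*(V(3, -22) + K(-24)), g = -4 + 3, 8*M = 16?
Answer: -18761/12 ≈ -1563.4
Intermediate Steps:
V(H, c) = 7/(-2 + c)
M = 2 (M = (1/8)*16 = 2)
K(h) = 230 - 23*h (K(h) = -23*(-10 + h) = 230 - 23*h)
g = -1
R = -18761/24 (R = -(7/(-2 - 22) + (230 - 23*(-24))) = -(7/(-24) + (230 + 552)) = -(7*(-1/24) + 782) = -(-7/24 + 782) = -1*18761/24 = -18761/24 ≈ -781.71)
M*R = 2*(-18761/24) = -18761/12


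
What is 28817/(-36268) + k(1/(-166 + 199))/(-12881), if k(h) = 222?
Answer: -379243273/467168108 ≈ -0.81179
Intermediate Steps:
28817/(-36268) + k(1/(-166 + 199))/(-12881) = 28817/(-36268) + 222/(-12881) = 28817*(-1/36268) + 222*(-1/12881) = -28817/36268 - 222/12881 = -379243273/467168108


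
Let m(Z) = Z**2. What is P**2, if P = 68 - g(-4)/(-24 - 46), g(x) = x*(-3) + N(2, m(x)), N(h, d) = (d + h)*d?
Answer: 256036/49 ≈ 5225.2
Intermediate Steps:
N(h, d) = d*(d + h)
g(x) = -3*x + x**2*(2 + x**2) (g(x) = x*(-3) + x**2*(x**2 + 2) = -3*x + x**2*(2 + x**2))
P = 506/7 (P = 68 - (-4*(-3 - 4*(2 + (-4)**2)))/(-24 - 46) = 68 - (-4*(-3 - 4*(2 + 16)))/(-70) = 68 - (-4*(-3 - 4*18))*(-1)/70 = 68 - (-4*(-3 - 72))*(-1)/70 = 68 - (-4*(-75))*(-1)/70 = 68 - 300*(-1)/70 = 68 - 1*(-30/7) = 68 + 30/7 = 506/7 ≈ 72.286)
P**2 = (506/7)**2 = 256036/49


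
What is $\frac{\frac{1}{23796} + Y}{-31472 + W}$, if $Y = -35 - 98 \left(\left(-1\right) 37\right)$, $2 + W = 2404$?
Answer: $- \frac{85451437}{691749720} \approx -0.12353$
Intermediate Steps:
$W = 2402$ ($W = -2 + 2404 = 2402$)
$Y = 3591$ ($Y = -35 - -3626 = -35 + 3626 = 3591$)
$\frac{\frac{1}{23796} + Y}{-31472 + W} = \frac{\frac{1}{23796} + 3591}{-31472 + 2402} = \frac{\frac{1}{23796} + 3591}{-29070} = \frac{85451437}{23796} \left(- \frac{1}{29070}\right) = - \frac{85451437}{691749720}$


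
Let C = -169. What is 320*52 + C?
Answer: 16471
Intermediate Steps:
320*52 + C = 320*52 - 169 = 16640 - 169 = 16471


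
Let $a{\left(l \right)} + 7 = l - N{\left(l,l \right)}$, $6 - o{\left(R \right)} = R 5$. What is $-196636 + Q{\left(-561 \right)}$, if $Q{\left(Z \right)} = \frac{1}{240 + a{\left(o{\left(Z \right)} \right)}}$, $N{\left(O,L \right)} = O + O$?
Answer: $- \frac{506927609}{2578} \approx -1.9664 \cdot 10^{5}$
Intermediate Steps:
$N{\left(O,L \right)} = 2 O$
$o{\left(R \right)} = 6 - 5 R$ ($o{\left(R \right)} = 6 - R 5 = 6 - 5 R$)
$a{\left(l \right)} = -7 - l$ ($a{\left(l \right)} = -7 + \left(l - 2 l\right) = -7 - l$)
$Q{\left(Z \right)} = \frac{1}{227 + 5 Z}$ ($Q{\left(Z \right)} = \frac{1}{240 - \left(13 - 5 Z\right)} = \frac{1}{240 + \left(-7 + \left(-6 + 5 Z\right)\right)} = \frac{1}{240 + \left(-13 + 5 Z\right)} = \frac{1}{227 + 5 Z}$)
$-196636 + Q{\left(-561 \right)} = -196636 + \frac{1}{227 + 5 \left(-561\right)} = -196636 + \frac{1}{227 - 2805} = -196636 + \frac{1}{-2578} = -196636 - \frac{1}{2578} = - \frac{506927609}{2578}$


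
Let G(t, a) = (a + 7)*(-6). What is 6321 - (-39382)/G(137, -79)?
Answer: 1385027/216 ≈ 6412.2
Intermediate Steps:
G(t, a) = -42 - 6*a (G(t, a) = (7 + a)*(-6) = -42 - 6*a)
6321 - (-39382)/G(137, -79) = 6321 - (-39382)/(-42 - 6*(-79)) = 6321 - (-39382)/(-42 + 474) = 6321 - (-39382)/432 = 6321 - 1*(-19691/216) = 6321 + 19691/216 = 1385027/216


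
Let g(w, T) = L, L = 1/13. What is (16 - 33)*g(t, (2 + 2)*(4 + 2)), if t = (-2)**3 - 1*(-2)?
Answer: -17/13 ≈ -1.3077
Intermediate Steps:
L = 1/13 ≈ 0.076923
t = -6 (t = -8 + 2 = -6)
g(w, T) = 1/13
(16 - 33)*g(t, (2 + 2)*(4 + 2)) = (16 - 33)*(1/13) = -17*1/13 = -17/13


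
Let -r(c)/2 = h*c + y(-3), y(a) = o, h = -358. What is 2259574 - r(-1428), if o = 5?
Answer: 3282032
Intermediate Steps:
y(a) = 5
r(c) = -10 + 716*c (r(c) = -2*(-358*c + 5) = -2*(5 - 358*c) = -10 + 716*c)
2259574 - r(-1428) = 2259574 - (-10 + 716*(-1428)) = 2259574 - (-10 - 1022448) = 2259574 - 1*(-1022458) = 2259574 + 1022458 = 3282032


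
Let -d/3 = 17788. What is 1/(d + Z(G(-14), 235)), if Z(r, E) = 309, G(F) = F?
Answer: -1/53055 ≈ -1.8848e-5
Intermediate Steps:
d = -53364 (d = -3*17788 = -53364)
1/(d + Z(G(-14), 235)) = 1/(-53364 + 309) = 1/(-53055) = -1/53055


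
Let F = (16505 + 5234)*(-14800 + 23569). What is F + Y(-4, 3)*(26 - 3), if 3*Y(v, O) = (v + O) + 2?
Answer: 571887896/3 ≈ 1.9063e+8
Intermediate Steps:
F = 190629291 (F = 21739*8769 = 190629291)
Y(v, O) = 2/3 + O/3 + v/3 (Y(v, O) = ((v + O) + 2)/3 = ((O + v) + 2)/3 = (2 + O + v)/3 = 2/3 + O/3 + v/3)
F + Y(-4, 3)*(26 - 3) = 190629291 + (2/3 + (1/3)*3 + (1/3)*(-4))*(26 - 3) = 190629291 + (2/3 + 1 - 4/3)*23 = 190629291 + (1/3)*23 = 190629291 + 23/3 = 571887896/3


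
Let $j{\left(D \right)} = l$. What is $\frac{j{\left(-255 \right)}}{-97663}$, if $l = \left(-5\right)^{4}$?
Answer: $- \frac{625}{97663} \approx -0.0063996$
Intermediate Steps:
$l = 625$
$j{\left(D \right)} = 625$
$\frac{j{\left(-255 \right)}}{-97663} = \frac{625}{-97663} = 625 \left(- \frac{1}{97663}\right) = - \frac{625}{97663}$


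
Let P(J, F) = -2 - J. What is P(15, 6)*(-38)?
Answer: 646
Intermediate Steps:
P(15, 6)*(-38) = (-2 - 1*15)*(-38) = (-2 - 15)*(-38) = -17*(-38) = 646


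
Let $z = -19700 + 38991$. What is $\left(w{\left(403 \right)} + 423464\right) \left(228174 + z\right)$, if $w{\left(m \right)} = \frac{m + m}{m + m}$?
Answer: $104792766225$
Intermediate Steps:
$z = 19291$
$w{\left(m \right)} = 1$ ($w{\left(m \right)} = \frac{2 m}{2 m} = 2 m \frac{1}{2 m} = 1$)
$\left(w{\left(403 \right)} + 423464\right) \left(228174 + z\right) = \left(1 + 423464\right) \left(228174 + 19291\right) = 423465 \cdot 247465 = 104792766225$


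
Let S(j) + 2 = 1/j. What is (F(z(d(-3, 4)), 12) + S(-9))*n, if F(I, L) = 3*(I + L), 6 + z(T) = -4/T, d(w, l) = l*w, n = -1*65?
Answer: -9880/9 ≈ -1097.8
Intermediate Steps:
n = -65
z(T) = -6 - 4/T
S(j) = -2 + 1/j
F(I, L) = 3*I + 3*L
(F(z(d(-3, 4)), 12) + S(-9))*n = ((3*(-6 - 4/(4*(-3))) + 3*12) + (-2 + 1/(-9)))*(-65) = ((3*(-6 - 4/(-12)) + 36) + (-2 - ⅑))*(-65) = ((3*(-6 - 4*(-1/12)) + 36) - 19/9)*(-65) = ((3*(-6 + ⅓) + 36) - 19/9)*(-65) = ((3*(-17/3) + 36) - 19/9)*(-65) = ((-17 + 36) - 19/9)*(-65) = (19 - 19/9)*(-65) = (152/9)*(-65) = -9880/9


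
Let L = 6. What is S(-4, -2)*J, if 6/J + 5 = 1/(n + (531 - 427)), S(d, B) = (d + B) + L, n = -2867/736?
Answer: 0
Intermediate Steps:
n = -2867/736 (n = -2867*1/736 = -2867/736 ≈ -3.8954)
S(d, B) = 6 + B + d (S(d, B) = (d + B) + 6 = (B + d) + 6 = 6 + B + d)
J = -442062/367649 (J = 6/(-5 + 1/(-2867/736 + (531 - 427))) = 6/(-5 + 1/(-2867/736 + 104)) = 6/(-5 + 1/(73677/736)) = 6/(-5 + 736/73677) = 6/(-367649/73677) = 6*(-73677/367649) = -442062/367649 ≈ -1.2024)
S(-4, -2)*J = (6 - 2 - 4)*(-442062/367649) = 0*(-442062/367649) = 0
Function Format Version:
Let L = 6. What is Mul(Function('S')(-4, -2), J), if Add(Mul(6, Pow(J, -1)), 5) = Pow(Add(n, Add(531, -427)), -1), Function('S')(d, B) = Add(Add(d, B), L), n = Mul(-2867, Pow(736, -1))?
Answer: 0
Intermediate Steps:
n = Rational(-2867, 736) (n = Mul(-2867, Rational(1, 736)) = Rational(-2867, 736) ≈ -3.8954)
Function('S')(d, B) = Add(6, B, d) (Function('S')(d, B) = Add(Add(d, B), 6) = Add(Add(B, d), 6) = Add(6, B, d))
J = Rational(-442062, 367649) (J = Mul(6, Pow(Add(-5, Pow(Add(Rational(-2867, 736), Add(531, -427)), -1)), -1)) = Mul(6, Pow(Add(-5, Pow(Add(Rational(-2867, 736), 104), -1)), -1)) = Mul(6, Pow(Add(-5, Pow(Rational(73677, 736), -1)), -1)) = Mul(6, Pow(Add(-5, Rational(736, 73677)), -1)) = Mul(6, Pow(Rational(-367649, 73677), -1)) = Mul(6, Rational(-73677, 367649)) = Rational(-442062, 367649) ≈ -1.2024)
Mul(Function('S')(-4, -2), J) = Mul(Add(6, -2, -4), Rational(-442062, 367649)) = Mul(0, Rational(-442062, 367649)) = 0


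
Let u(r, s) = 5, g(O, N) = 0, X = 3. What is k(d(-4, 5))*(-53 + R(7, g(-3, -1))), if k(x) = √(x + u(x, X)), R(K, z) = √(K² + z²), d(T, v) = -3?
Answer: -46*√2 ≈ -65.054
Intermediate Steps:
k(x) = √(5 + x) (k(x) = √(x + 5) = √(5 + x))
k(d(-4, 5))*(-53 + R(7, g(-3, -1))) = √(5 - 3)*(-53 + √(7² + 0²)) = √2*(-53 + √(49 + 0)) = √2*(-53 + √49) = √2*(-53 + 7) = √2*(-46) = -46*√2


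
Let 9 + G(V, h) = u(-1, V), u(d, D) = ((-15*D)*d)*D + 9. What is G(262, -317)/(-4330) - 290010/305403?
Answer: -1503414268/6297119 ≈ -238.75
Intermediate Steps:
u(d, D) = 9 - 15*d*D² (u(d, D) = (-15*D*d)*D + 9 = -15*d*D² + 9 = 9 - 15*d*D²)
G(V, h) = 15*V² (G(V, h) = -9 + (9 - 15*(-1)*V²) = -9 + (9 + 15*V²) = 15*V²)
G(262, -317)/(-4330) - 290010/305403 = (15*262²)/(-4330) - 290010/305403 = (15*68644)*(-1/4330) - 290010*1/305403 = 1029660*(-1/4330) - 13810/14543 = -102966/433 - 13810/14543 = -1503414268/6297119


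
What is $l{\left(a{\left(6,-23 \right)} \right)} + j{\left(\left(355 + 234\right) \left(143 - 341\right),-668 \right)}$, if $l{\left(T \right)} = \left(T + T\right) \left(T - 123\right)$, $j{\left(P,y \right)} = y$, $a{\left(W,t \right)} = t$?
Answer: $6048$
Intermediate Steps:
$l{\left(T \right)} = 2 T \left(-123 + T\right)$
$l{\left(a{\left(6,-23 \right)} \right)} + j{\left(\left(355 + 234\right) \left(143 - 341\right),-668 \right)} = 2 \left(-23\right) \left(-123 - 23\right) - 668 = 2 \left(-23\right) \left(-146\right) - 668 = 6716 - 668 = 6048$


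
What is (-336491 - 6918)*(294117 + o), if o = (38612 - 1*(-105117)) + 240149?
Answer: -232829584955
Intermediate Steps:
o = 383878 (o = (38612 + 105117) + 240149 = 143729 + 240149 = 383878)
(-336491 - 6918)*(294117 + o) = (-336491 - 6918)*(294117 + 383878) = -343409*677995 = -232829584955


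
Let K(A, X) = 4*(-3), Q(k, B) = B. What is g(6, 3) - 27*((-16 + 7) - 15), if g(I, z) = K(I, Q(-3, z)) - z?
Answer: 633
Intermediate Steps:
K(A, X) = -12
g(I, z) = -12 - z
g(6, 3) - 27*((-16 + 7) - 15) = (-12 - 1*3) - 27*((-16 + 7) - 15) = (-12 - 3) - 27*(-9 - 15) = -15 - 27*(-24) = -15 + 648 = 633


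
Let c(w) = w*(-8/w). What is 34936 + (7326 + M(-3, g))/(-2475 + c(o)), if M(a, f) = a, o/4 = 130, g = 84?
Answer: 86738765/2483 ≈ 34933.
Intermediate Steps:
o = 520 (o = 4*130 = 520)
c(w) = -8
34936 + (7326 + M(-3, g))/(-2475 + c(o)) = 34936 + (7326 - 3)/(-2475 - 8) = 34936 + 7323/(-2483) = 34936 + 7323*(-1/2483) = 34936 - 7323/2483 = 86738765/2483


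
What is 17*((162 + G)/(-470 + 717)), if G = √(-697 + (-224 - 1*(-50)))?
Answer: 2754/247 + 17*I*√871/247 ≈ 11.15 + 2.0312*I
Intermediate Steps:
G = I*√871 (G = √(-697 + (-224 + 50)) = √(-697 - 174) = √(-871) = I*√871 ≈ 29.513*I)
17*((162 + G)/(-470 + 717)) = 17*((162 + I*√871)/(-470 + 717)) = 17*((162 + I*√871)/247) = 17*((162 + I*√871)*(1/247)) = 17*(162/247 + I*√871/247) = 2754/247 + 17*I*√871/247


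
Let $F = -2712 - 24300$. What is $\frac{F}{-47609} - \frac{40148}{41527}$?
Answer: $- \frac{789678808}{1977058943} \approx -0.39942$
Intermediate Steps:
$F = -27012$ ($F = -2712 - 24300 = -27012$)
$\frac{F}{-47609} - \frac{40148}{41527} = - \frac{27012}{-47609} - \frac{40148}{41527} = \left(-27012\right) \left(- \frac{1}{47609}\right) - \frac{40148}{41527} = \frac{27012}{47609} - \frac{40148}{41527} = - \frac{789678808}{1977058943}$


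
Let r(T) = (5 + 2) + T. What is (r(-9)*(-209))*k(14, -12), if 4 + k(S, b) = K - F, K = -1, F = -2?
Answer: -1254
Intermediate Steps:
r(T) = 7 + T
k(S, b) = -3 (k(S, b) = -4 + (-1 - 1*(-2)) = -4 + (-1 + 2) = -4 + 1 = -3)
(r(-9)*(-209))*k(14, -12) = ((7 - 9)*(-209))*(-3) = -2*(-209)*(-3) = 418*(-3) = -1254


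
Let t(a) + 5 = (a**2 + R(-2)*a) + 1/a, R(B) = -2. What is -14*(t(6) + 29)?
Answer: -2023/3 ≈ -674.33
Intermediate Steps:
t(a) = -5 + 1/a + a**2 - 2*a (t(a) = -5 + ((a**2 - 2*a) + 1/a) = -5 + (1/a + a**2 - 2*a) = -5 + 1/a + a**2 - 2*a)
-14*(t(6) + 29) = -14*((-5 + 1/6 + 6**2 - 2*6) + 29) = -14*((-5 + 1/6 + 36 - 12) + 29) = -14*(115/6 + 29) = -14*289/6 = -2023/3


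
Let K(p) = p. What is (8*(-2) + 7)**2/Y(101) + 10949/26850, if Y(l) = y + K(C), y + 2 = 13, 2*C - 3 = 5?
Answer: 155939/26850 ≈ 5.8078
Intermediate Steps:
C = 4 (C = 3/2 + (1/2)*5 = 3/2 + 5/2 = 4)
y = 11 (y = -2 + 13 = 11)
Y(l) = 15 (Y(l) = 11 + 4 = 15)
(8*(-2) + 7)**2/Y(101) + 10949/26850 = (8*(-2) + 7)**2/15 + 10949/26850 = (-16 + 7)**2*(1/15) + 10949*(1/26850) = (-9)**2*(1/15) + 10949/26850 = 81*(1/15) + 10949/26850 = 27/5 + 10949/26850 = 155939/26850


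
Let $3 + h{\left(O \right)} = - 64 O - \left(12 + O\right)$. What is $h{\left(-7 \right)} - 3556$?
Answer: $-3116$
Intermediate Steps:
$h{\left(O \right)} = -15 - 65 O$ ($h{\left(O \right)} = -3 - \left(12 + 65 O\right) = -15 - 65 O$)
$h{\left(-7 \right)} - 3556 = \left(-15 - -455\right) - 3556 = \left(-15 + 455\right) - 3556 = 440 - 3556 = -3116$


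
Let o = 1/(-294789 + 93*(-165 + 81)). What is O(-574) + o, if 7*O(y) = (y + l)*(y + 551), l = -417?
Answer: 6897184586/2118207 ≈ 3256.1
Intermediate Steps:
o = -1/302601 (o = 1/(-294789 + 93*(-84)) = 1/(-294789 - 7812) = 1/(-302601) = -1/302601 ≈ -3.3047e-6)
O(y) = (-417 + y)*(551 + y)/7 (O(y) = ((y - 417)*(y + 551))/7 = ((-417 + y)*(551 + y))/7 = (-417 + y)*(551 + y)/7)
O(-574) + o = (-229767/7 + (⅐)*(-574)² + (134/7)*(-574)) - 1/302601 = (-229767/7 + (⅐)*329476 - 10988) - 1/302601 = (-229767/7 + 47068 - 10988) - 1/302601 = 22793/7 - 1/302601 = 6897184586/2118207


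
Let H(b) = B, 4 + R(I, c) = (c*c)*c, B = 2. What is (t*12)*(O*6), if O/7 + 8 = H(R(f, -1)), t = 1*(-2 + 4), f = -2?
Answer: -6048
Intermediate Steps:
R(I, c) = -4 + c³ (R(I, c) = -4 + (c*c)*c = -4 + c²*c = -4 + c³)
t = 2 (t = 1*2 = 2)
H(b) = 2
O = -42 (O = -56 + 7*2 = -56 + 14 = -42)
(t*12)*(O*6) = (2*12)*(-42*6) = 24*(-252) = -6048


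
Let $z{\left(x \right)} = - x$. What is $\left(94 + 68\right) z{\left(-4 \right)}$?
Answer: $648$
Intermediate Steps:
$\left(94 + 68\right) z{\left(-4 \right)} = \left(94 + 68\right) \left(\left(-1\right) \left(-4\right)\right) = 162 \cdot 4 = 648$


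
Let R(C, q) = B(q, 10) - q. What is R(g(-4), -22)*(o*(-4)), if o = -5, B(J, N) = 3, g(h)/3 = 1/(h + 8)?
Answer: 500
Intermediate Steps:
g(h) = 3/(8 + h) (g(h) = 3/(h + 8) = 3/(8 + h))
R(C, q) = 3 - q
R(g(-4), -22)*(o*(-4)) = (3 - 1*(-22))*(-5*(-4)) = (3 + 22)*20 = 25*20 = 500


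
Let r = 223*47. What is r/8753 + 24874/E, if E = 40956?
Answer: 323490979/179243934 ≈ 1.8048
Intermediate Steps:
r = 10481
r/8753 + 24874/E = 10481/8753 + 24874/40956 = 10481*(1/8753) + 24874*(1/40956) = 10481/8753 + 12437/20478 = 323490979/179243934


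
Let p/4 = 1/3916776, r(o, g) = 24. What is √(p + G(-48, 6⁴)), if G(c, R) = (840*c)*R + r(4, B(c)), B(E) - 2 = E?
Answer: I*√50102894106377751462/979194 ≈ 7228.7*I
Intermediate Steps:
B(E) = 2 + E
G(c, R) = 24 + 840*R*c (G(c, R) = (840*c)*R + 24 = 840*R*c + 24 = 24 + 840*R*c)
p = 1/979194 (p = 4/3916776 = 4*(1/3916776) = 1/979194 ≈ 1.0212e-6)
√(p + G(-48, 6⁴)) = √(1/979194 + (24 + 840*6⁴*(-48))) = √(1/979194 + (24 + 840*1296*(-48))) = √(1/979194 + (24 - 52254720)) = √(1/979194 - 52254696) = √(-51167484795023/979194) = I*√50102894106377751462/979194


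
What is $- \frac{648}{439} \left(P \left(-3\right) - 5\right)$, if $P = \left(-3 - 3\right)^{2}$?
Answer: $\frac{73224}{439} \approx 166.8$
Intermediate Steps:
$P = 36$ ($P = \left(-6\right)^{2} = 36$)
$- \frac{648}{439} \left(P \left(-3\right) - 5\right) = - \frac{648}{439} \left(36 \left(-3\right) - 5\right) = \left(-648\right) \frac{1}{439} \left(-108 - 5\right) = \left(- \frac{648}{439}\right) \left(-113\right) = \frac{73224}{439}$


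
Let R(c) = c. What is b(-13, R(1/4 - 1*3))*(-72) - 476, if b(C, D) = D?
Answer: -278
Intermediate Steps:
b(-13, R(1/4 - 1*3))*(-72) - 476 = (1/4 - 1*3)*(-72) - 476 = (1/4 - 3)*(-72) - 476 = -11/4*(-72) - 476 = 198 - 476 = -278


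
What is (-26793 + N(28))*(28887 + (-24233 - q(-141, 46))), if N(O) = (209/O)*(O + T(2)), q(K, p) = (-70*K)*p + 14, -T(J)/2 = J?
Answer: 83718145860/7 ≈ 1.1960e+10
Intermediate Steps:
T(J) = -2*J
q(K, p) = 14 - 70*K*p (q(K, p) = -70*K*p + 14 = 14 - 70*K*p)
N(O) = 209*(-4 + O)/O (N(O) = (209/O)*(O - 2*2) = (209/O)*(O - 4) = (209/O)*(-4 + O) = 209*(-4 + O)/O)
(-26793 + N(28))*(28887 + (-24233 - q(-141, 46))) = (-26793 + (209 - 836/28))*(28887 + (-24233 - (14 - 70*(-141)*46))) = (-26793 + (209 - 836*1/28))*(28887 + (-24233 - (14 + 454020))) = (-26793 + (209 - 209/7))*(28887 + (-24233 - 1*454034)) = (-26793 + 1254/7)*(28887 + (-24233 - 454034)) = -186297*(28887 - 478267)/7 = -186297/7*(-449380) = 83718145860/7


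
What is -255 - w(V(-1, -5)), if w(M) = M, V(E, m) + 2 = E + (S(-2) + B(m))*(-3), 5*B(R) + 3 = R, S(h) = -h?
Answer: -1254/5 ≈ -250.80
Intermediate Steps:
B(R) = -⅗ + R/5
V(E, m) = -31/5 + E - 3*m/5 (V(E, m) = -2 + (E + (-1*(-2) + (-⅗ + m/5))*(-3)) = -2 + (E + (2 + (-⅗ + m/5))*(-3)) = -2 + (E + (7/5 + m/5)*(-3)) = -2 + (E + (-21/5 - 3*m/5)) = -2 + (-21/5 + E - 3*m/5) = -31/5 + E - 3*m/5)
-255 - w(V(-1, -5)) = -255 - (-31/5 - 1 - ⅗*(-5)) = -255 - (-31/5 - 1 + 3) = -255 - 1*(-21/5) = -255 + 21/5 = -1254/5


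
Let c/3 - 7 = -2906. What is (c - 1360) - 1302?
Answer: -11359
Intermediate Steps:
c = -8697 (c = 21 + 3*(-2906) = 21 - 8718 = -8697)
(c - 1360) - 1302 = (-8697 - 1360) - 1302 = -10057 - 1302 = -11359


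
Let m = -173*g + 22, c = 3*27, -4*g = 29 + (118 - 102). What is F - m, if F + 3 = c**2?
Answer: 18359/4 ≈ 4589.8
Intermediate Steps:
g = -45/4 (g = -(29 + (118 - 102))/4 = -(29 + 16)/4 = -1/4*45 = -45/4 ≈ -11.250)
c = 81
m = 7873/4 (m = -173*(-45/4) + 22 = 7785/4 + 22 = 7873/4 ≈ 1968.3)
F = 6558 (F = -3 + 81**2 = -3 + 6561 = 6558)
F - m = 6558 - 1*7873/4 = 6558 - 7873/4 = 18359/4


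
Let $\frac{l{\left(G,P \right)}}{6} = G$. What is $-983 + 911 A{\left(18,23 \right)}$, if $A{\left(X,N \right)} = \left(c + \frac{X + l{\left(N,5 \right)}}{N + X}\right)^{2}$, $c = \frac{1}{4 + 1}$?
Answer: $\frac{572740776}{42025} \approx 13629.0$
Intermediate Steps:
$l{\left(G,P \right)} = 6 G$
$c = \frac{1}{5} \approx 0.2$
$A{\left(X,N \right)} = \left(\frac{1}{5} + \frac{X + 6 N}{N + X}\right)^{2}$
$-983 + 911 A{\left(18,23 \right)} = -983 + 911 \frac{\left(6 \cdot 18 + 31 \cdot 23\right)^{2}}{25 \left(23 + 18\right)^{2}} = -983 + 911 \frac{\left(108 + 713\right)^{2}}{25 \cdot 1681} = -983 + 911 \cdot \frac{1}{25} \cdot \frac{1}{1681} \cdot 821^{2} = -983 + 911 \cdot \frac{1}{25} \cdot \frac{1}{1681} \cdot 674041 = -983 + 911 \cdot \frac{674041}{42025} = -983 + \frac{614051351}{42025} = \frac{572740776}{42025}$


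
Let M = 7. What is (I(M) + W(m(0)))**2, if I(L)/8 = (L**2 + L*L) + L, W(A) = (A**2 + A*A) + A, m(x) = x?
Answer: 705600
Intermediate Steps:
W(A) = A + 2*A**2 (W(A) = (A**2 + A**2) + A = 2*A**2 + A = A + 2*A**2)
I(L) = 8*L + 16*L**2 (I(L) = 8*((L**2 + L*L) + L) = 8*((L**2 + L**2) + L) = 8*(2*L**2 + L) = 8*(L + 2*L**2) = 8*L + 16*L**2)
(I(M) + W(m(0)))**2 = (8*7*(1 + 2*7) + 0*(1 + 2*0))**2 = (8*7*(1 + 14) + 0*(1 + 0))**2 = (8*7*15 + 0*1)**2 = (840 + 0)**2 = 840**2 = 705600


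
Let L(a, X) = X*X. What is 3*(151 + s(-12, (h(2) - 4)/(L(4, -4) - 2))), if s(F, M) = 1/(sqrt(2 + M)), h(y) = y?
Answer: 453 + 3*sqrt(91)/13 ≈ 455.20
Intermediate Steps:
L(a, X) = X**2
s(F, M) = 1/sqrt(2 + M)
3*(151 + s(-12, (h(2) - 4)/(L(4, -4) - 2))) = 3*(151 + 1/sqrt(2 + (2 - 4)/((-4)**2 - 2))) = 3*(151 + 1/sqrt(2 - 2/(16 - 2))) = 3*(151 + 1/sqrt(2 - 2/14)) = 3*(151 + 1/sqrt(2 - 2*1/14)) = 3*(151 + 1/sqrt(2 - 1/7)) = 3*(151 + 1/sqrt(13/7)) = 3*(151 + sqrt(91)/13) = 453 + 3*sqrt(91)/13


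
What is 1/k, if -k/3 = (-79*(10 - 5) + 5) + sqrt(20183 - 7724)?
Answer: 130/139641 + sqrt(12459)/418923 ≈ 0.0011974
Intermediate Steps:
k = 1170 - 3*sqrt(12459) (k = -3*((-79*(10 - 5) + 5) + sqrt(20183 - 7724)) = -3*((-79*5 + 5) + sqrt(12459)) = -3*((-395 + 5) + sqrt(12459)) = -3*(-390 + sqrt(12459)) = 1170 - 3*sqrt(12459) ≈ 835.14)
1/k = 1/(1170 - 3*sqrt(12459))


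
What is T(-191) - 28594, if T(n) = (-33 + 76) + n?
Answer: -28742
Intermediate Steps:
T(n) = 43 + n
T(-191) - 28594 = (43 - 191) - 28594 = -148 - 28594 = -28742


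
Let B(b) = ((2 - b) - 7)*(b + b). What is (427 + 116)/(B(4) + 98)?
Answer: 543/26 ≈ 20.885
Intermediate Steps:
B(b) = 2*b*(-5 - b) (B(b) = (-5 - b)*(2*b) = 2*b*(-5 - b))
(427 + 116)/(B(4) + 98) = (427 + 116)/(-2*4*(5 + 4) + 98) = 543/(-2*4*9 + 98) = 543/(-72 + 98) = 543/26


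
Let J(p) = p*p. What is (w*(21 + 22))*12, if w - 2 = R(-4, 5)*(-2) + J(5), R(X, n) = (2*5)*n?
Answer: -37668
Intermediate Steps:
R(X, n) = 10*n
J(p) = p²
w = -73 (w = 2 + ((10*5)*(-2) + 5²) = 2 + (50*(-2) + 25) = 2 + (-100 + 25) = 2 - 75 = -73)
(w*(21 + 22))*12 = -73*(21 + 22)*12 = -73*43*12 = -3139*12 = -37668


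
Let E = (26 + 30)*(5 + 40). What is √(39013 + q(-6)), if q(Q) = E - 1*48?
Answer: √41485 ≈ 203.68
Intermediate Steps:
E = 2520 (E = 56*45 = 2520)
q(Q) = 2472 (q(Q) = 2520 - 1*48 = 2520 - 48 = 2472)
√(39013 + q(-6)) = √(39013 + 2472) = √41485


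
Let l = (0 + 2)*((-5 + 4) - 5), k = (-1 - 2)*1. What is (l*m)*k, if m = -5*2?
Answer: -360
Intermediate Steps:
k = -3 (k = -3*1 = -3)
m = -10
l = -12 (l = 2*(-1 - 5) = 2*(-6) = -12)
(l*m)*k = -12*(-10)*(-3) = 120*(-3) = -360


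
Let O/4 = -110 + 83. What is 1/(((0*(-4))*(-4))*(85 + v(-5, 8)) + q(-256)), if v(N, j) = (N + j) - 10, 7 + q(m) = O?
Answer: -1/115 ≈ -0.0086956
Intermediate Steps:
O = -108 (O = 4*(-110 + 83) = 4*(-27) = -108)
q(m) = -115 (q(m) = -7 - 108 = -115)
v(N, j) = -10 + N + j
1/(((0*(-4))*(-4))*(85 + v(-5, 8)) + q(-256)) = 1/(((0*(-4))*(-4))*(85 + (-10 - 5 + 8)) - 115) = 1/((0*(-4))*(85 - 7) - 115) = 1/(0*78 - 115) = 1/(0 - 115) = 1/(-115) = -1/115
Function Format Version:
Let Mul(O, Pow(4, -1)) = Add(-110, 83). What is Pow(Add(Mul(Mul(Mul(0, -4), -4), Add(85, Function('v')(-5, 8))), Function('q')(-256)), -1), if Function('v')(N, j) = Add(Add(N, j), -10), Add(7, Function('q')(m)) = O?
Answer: Rational(-1, 115) ≈ -0.0086956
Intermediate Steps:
O = -108 (O = Mul(4, Add(-110, 83)) = Mul(4, -27) = -108)
Function('q')(m) = -115 (Function('q')(m) = Add(-7, -108) = -115)
Function('v')(N, j) = Add(-10, N, j)
Pow(Add(Mul(Mul(Mul(0, -4), -4), Add(85, Function('v')(-5, 8))), Function('q')(-256)), -1) = Pow(Add(Mul(Mul(Mul(0, -4), -4), Add(85, Add(-10, -5, 8))), -115), -1) = Pow(Add(Mul(Mul(0, -4), Add(85, -7)), -115), -1) = Pow(Add(Mul(0, 78), -115), -1) = Pow(Add(0, -115), -1) = Pow(-115, -1) = Rational(-1, 115)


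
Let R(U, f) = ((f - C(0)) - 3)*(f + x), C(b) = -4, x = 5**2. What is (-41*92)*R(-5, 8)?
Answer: -1120284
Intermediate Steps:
x = 25
R(U, f) = (1 + f)*(25 + f) (R(U, f) = ((f - 1*(-4)) - 3)*(f + 25) = ((f + 4) - 3)*(25 + f) = ((4 + f) - 3)*(25 + f) = (1 + f)*(25 + f))
(-41*92)*R(-5, 8) = (-41*92)*(25 + 8**2 + 26*8) = -3772*(25 + 64 + 208) = -3772*297 = -1120284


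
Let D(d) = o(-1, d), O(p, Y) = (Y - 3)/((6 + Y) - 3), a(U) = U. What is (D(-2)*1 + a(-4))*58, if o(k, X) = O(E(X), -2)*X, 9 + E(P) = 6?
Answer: 348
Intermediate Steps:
E(P) = -3 (E(P) = -9 + 6 = -3)
O(p, Y) = (-3 + Y)/(3 + Y)
o(k, X) = -5*X (o(k, X) = ((-3 - 2)/(3 - 2))*X = (-5/1)*X = (1*(-5))*X = -5*X)
D(d) = -5*d
(D(-2)*1 + a(-4))*58 = (-5*(-2)*1 - 4)*58 = (10*1 - 4)*58 = (10 - 4)*58 = 6*58 = 348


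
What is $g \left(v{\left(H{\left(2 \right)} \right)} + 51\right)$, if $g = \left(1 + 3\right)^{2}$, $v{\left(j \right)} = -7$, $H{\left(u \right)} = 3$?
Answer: $704$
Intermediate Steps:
$g = 16$ ($g = 4^{2} = 16$)
$g \left(v{\left(H{\left(2 \right)} \right)} + 51\right) = 16 \left(-7 + 51\right) = 16 \cdot 44 = 704$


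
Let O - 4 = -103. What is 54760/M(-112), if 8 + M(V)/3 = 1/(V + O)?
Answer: -11554360/5067 ≈ -2280.3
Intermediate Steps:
O = -99 (O = 4 - 103 = -99)
M(V) = -24 + 3/(-99 + V) (M(V) = -24 + 3/(V - 99) = -24 + 3/(-99 + V))
54760/M(-112) = 54760/((3*(793 - 8*(-112))/(-99 - 112))) = 54760/((3*(793 + 896)/(-211))) = 54760/((3*(-1/211)*1689)) = 54760/(-5067/211) = 54760*(-211/5067) = -11554360/5067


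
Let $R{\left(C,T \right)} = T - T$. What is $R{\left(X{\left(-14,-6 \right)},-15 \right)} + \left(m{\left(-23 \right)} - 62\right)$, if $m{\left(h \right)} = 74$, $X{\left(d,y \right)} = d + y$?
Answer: $12$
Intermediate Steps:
$R{\left(C,T \right)} = 0$
$R{\left(X{\left(-14,-6 \right)},-15 \right)} + \left(m{\left(-23 \right)} - 62\right) = 0 + \left(74 - 62\right) = 0 + 12 = 12$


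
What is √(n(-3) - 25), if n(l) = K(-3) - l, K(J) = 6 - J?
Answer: I*√13 ≈ 3.6056*I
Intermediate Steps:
n(l) = 9 - l (n(l) = (6 - 1*(-3)) - l = (6 + 3) - l = 9 - l)
√(n(-3) - 25) = √((9 - 1*(-3)) - 25) = √((9 + 3) - 25) = √(12 - 25) = √(-13) = I*√13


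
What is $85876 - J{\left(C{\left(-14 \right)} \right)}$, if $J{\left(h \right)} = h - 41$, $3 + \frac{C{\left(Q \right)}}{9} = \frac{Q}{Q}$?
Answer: $85935$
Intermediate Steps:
$C{\left(Q \right)} = -18$ ($C{\left(Q \right)} = -27 + 9 \frac{Q}{Q} = -27 + 9 \cdot 1 = -27 + 9 = -18$)
$J{\left(h \right)} = -41 + h$
$85876 - J{\left(C{\left(-14 \right)} \right)} = 85876 - \left(-41 - 18\right) = 85876 - -59 = 85876 + 59 = 85935$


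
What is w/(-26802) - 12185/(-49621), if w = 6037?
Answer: 27020393/1329942042 ≈ 0.020317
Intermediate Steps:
w/(-26802) - 12185/(-49621) = 6037/(-26802) - 12185/(-49621) = 6037*(-1/26802) - 12185*(-1/49621) = -6037/26802 + 12185/49621 = 27020393/1329942042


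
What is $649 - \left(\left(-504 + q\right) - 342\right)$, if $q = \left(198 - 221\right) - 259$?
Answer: $1777$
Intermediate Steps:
$q = -282$ ($q = -23 - 259 = -282$)
$649 - \left(\left(-504 + q\right) - 342\right) = 649 - \left(\left(-504 - 282\right) - 342\right) = 649 - \left(-786 - 342\right) = 649 - -1128 = 649 + 1128 = 1777$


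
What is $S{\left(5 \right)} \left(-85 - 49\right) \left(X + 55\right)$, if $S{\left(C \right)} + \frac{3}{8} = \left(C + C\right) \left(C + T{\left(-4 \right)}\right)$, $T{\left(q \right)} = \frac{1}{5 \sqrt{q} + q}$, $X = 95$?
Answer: $- \frac{57450825}{58} + \frac{502500 i}{29} \approx -9.9053 \cdot 10^{5} + 17328.0 i$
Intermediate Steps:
$T{\left(q \right)} = \frac{1}{q + 5 \sqrt{q}}$
$S{\left(C \right)} = - \frac{3}{8} + 2 C \left(C + \frac{-4 - 10 i}{116}\right)$ ($S{\left(C \right)} = - \frac{3}{8} + \left(C + C\right) \left(C + \frac{1}{-4 + 5 \sqrt{-4}}\right) = - \frac{3}{8} + 2 C \left(C + \frac{1}{-4 + 5 \cdot 2 i}\right) = - \frac{3}{8} + 2 C \left(C + \frac{1}{-4 + 10 i}\right) = - \frac{3}{8} + 2 C \left(C + \frac{-4 - 10 i}{116}\right)$)
$S{\left(5 \right)} \left(-85 - 49\right) \left(X + 55\right) = \left(- \frac{3}{8} + 2 \cdot 5^{2} - \frac{5 \left(2 + 5 i\right)}{29}\right) \left(-85 - 49\right) \left(95 + 55\right) = \left(- \frac{3}{8} + 2 \cdot 25 - \left(\frac{10}{29} + \frac{25 i}{29}\right)\right) \left(\left(-134\right) 150\right) = \left(- \frac{3}{8} + 50 - \left(\frac{10}{29} + \frac{25 i}{29}\right)\right) \left(-20100\right) = \left(\frac{11433}{232} - \frac{25 i}{29}\right) \left(-20100\right) = - \frac{57450825}{58} + \frac{502500 i}{29}$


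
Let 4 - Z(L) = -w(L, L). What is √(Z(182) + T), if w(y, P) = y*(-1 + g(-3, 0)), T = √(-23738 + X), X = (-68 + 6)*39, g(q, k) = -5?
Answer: √(-1088 + 2*I*√6539) ≈ 2.4448 + 33.075*I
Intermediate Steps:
X = -2418 (X = -62*39 = -2418)
T = 2*I*√6539 (T = √(-23738 - 2418) = √(-26156) = 2*I*√6539 ≈ 161.73*I)
w(y, P) = -6*y (w(y, P) = y*(-1 - 5) = y*(-6) = -6*y)
Z(L) = 4 - 6*L (Z(L) = 4 - (-1)*(-6*L) = 4 - 6*L)
√(Z(182) + T) = √((4 - 6*182) + 2*I*√6539) = √((4 - 1092) + 2*I*√6539) = √(-1088 + 2*I*√6539)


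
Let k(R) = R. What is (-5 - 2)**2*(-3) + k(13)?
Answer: -134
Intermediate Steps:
(-5 - 2)**2*(-3) + k(13) = (-5 - 2)**2*(-3) + 13 = (-7)**2*(-3) + 13 = 49*(-3) + 13 = -147 + 13 = -134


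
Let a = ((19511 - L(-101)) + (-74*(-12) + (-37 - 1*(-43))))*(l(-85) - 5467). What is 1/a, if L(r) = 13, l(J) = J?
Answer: -1/113216384 ≈ -8.8326e-9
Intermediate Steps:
a = -113216384 (a = ((19511 - 1*13) + (-74*(-12) + (-37 - 1*(-43))))*(-85 - 5467) = ((19511 - 13) + (888 + (-37 + 43)))*(-5552) = (19498 + (888 + 6))*(-5552) = (19498 + 894)*(-5552) = 20392*(-5552) = -113216384)
1/a = 1/(-113216384) = -1/113216384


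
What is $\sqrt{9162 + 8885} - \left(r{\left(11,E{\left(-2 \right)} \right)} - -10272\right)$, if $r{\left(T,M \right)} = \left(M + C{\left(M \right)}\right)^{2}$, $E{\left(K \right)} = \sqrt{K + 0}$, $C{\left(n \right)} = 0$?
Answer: $-10270 + \sqrt{18047} \approx -10136.0$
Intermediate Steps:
$E{\left(K \right)} = \sqrt{K}$
$r{\left(T,M \right)} = M^{2}$ ($r{\left(T,M \right)} = \left(M + 0\right)^{2} = M^{2}$)
$\sqrt{9162 + 8885} - \left(r{\left(11,E{\left(-2 \right)} \right)} - -10272\right) = \sqrt{9162 + 8885} - \left(\left(\sqrt{-2}\right)^{2} - -10272\right) = \sqrt{18047} - \left(\left(i \sqrt{2}\right)^{2} + 10272\right) = \sqrt{18047} - \left(-2 + 10272\right) = \sqrt{18047} - 10270 = -10270 + \sqrt{18047}$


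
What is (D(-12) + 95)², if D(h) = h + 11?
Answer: 8836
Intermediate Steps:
D(h) = 11 + h
(D(-12) + 95)² = ((11 - 12) + 95)² = (-1 + 95)² = 94² = 8836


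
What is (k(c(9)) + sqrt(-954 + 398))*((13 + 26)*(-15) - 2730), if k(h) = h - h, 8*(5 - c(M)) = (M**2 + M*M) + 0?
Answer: -6630*I*sqrt(139) ≈ -78167.0*I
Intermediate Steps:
c(M) = 5 - M**2/4 (c(M) = 5 - ((M**2 + M*M) + 0)/8 = 5 - ((M**2 + M**2) + 0)/8 = 5 - (2*M**2 + 0)/8 = 5 - M**2/4)
k(h) = 0
(k(c(9)) + sqrt(-954 + 398))*((13 + 26)*(-15) - 2730) = (0 + sqrt(-954 + 398))*((13 + 26)*(-15) - 2730) = (0 + sqrt(-556))*(39*(-15) - 2730) = (0 + 2*I*sqrt(139))*(-585 - 2730) = (2*I*sqrt(139))*(-3315) = -6630*I*sqrt(139)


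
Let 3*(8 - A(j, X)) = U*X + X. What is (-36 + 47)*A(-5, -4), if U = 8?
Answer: 220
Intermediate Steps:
A(j, X) = 8 - 3*X (A(j, X) = 8 - (8*X + X)/3 = 8 - 3*X)
(-36 + 47)*A(-5, -4) = (-36 + 47)*(8 - 3*(-4)) = 11*(8 + 12) = 11*20 = 220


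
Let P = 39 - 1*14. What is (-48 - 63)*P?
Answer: -2775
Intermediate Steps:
P = 25 (P = 39 - 14 = 25)
(-48 - 63)*P = (-48 - 63)*25 = -111*25 = -2775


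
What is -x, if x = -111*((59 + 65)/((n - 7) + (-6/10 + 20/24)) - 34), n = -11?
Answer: -2424462/533 ≈ -4548.7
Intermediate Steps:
x = 2424462/533 (x = -111*((59 + 65)/((-11 - 7) + (-6/10 + 20/24)) - 34) = -111*(124/(-18 + (-6*⅒ + 20*(1/24))) - 34) = -111*(124/(-18 + (-⅗ + ⅚)) - 34) = -111*(124/(-18 + 7/30) - 34) = -111*(124/(-533/30) - 34) = -111*(124*(-30/533) - 34) = -111*(-3720/533 - 34) = -111*(-21842/533) = 2424462/533 ≈ 4548.7)
-x = -1*2424462/533 = -2424462/533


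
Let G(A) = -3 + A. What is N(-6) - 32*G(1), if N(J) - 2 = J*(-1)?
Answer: 72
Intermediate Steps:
N(J) = 2 - J (N(J) = 2 + J*(-1) = 2 - J)
N(-6) - 32*G(1) = (2 - 1*(-6)) - 32*(-3 + 1) = (2 + 6) - 32*(-2) = 8 + 64 = 72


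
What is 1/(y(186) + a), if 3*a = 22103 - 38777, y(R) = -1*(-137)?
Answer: -1/5421 ≈ -0.00018447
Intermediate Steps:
y(R) = 137
a = -5558 (a = (22103 - 38777)/3 = (⅓)*(-16674) = -5558)
1/(y(186) + a) = 1/(137 - 5558) = 1/(-5421) = -1/5421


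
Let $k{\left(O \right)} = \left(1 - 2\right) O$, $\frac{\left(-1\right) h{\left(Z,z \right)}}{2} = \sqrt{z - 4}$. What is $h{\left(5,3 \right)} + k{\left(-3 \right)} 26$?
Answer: $78 - 2 i \approx 78.0 - 2.0 i$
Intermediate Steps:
$h{\left(Z,z \right)} = - 2 \sqrt{-4 + z}$ ($h{\left(Z,z \right)} = - 2 \sqrt{z - 4} = - 2 \sqrt{-4 + z}$)
$k{\left(O \right)} = - O$
$h{\left(5,3 \right)} + k{\left(-3 \right)} 26 = - 2 \sqrt{-4 + 3} + \left(-1\right) \left(-3\right) 26 = - 2 \sqrt{-1} + 3 \cdot 26 = - 2 i + 78 = 78 - 2 i$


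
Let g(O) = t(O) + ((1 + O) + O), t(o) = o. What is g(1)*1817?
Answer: 7268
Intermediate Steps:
g(O) = 1 + 3*O (g(O) = O + ((1 + O) + O) = O + (1 + 2*O) = 1 + 3*O)
g(1)*1817 = (1 + 3*1)*1817 = (1 + 3)*1817 = 4*1817 = 7268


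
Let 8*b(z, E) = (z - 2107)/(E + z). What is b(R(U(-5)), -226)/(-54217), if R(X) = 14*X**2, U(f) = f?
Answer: 1757/53783264 ≈ 3.2668e-5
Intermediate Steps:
b(z, E) = (-2107 + z)/(8*(E + z)) (b(z, E) = ((z - 2107)/(E + z))/8 = ((-2107 + z)/(E + z))/8 = (-2107 + z)/(8*(E + z)))
b(R(U(-5)), -226)/(-54217) = ((-2107 + 14*(-5)**2)/(8*(-226 + 14*(-5)**2)))/(-54217) = ((-2107 + 14*25)/(8*(-226 + 14*25)))*(-1/54217) = ((-2107 + 350)/(8*(-226 + 350)))*(-1/54217) = ((1/8)*(-1757)/124)*(-1/54217) = ((1/8)*(1/124)*(-1757))*(-1/54217) = -1757/992*(-1/54217) = 1757/53783264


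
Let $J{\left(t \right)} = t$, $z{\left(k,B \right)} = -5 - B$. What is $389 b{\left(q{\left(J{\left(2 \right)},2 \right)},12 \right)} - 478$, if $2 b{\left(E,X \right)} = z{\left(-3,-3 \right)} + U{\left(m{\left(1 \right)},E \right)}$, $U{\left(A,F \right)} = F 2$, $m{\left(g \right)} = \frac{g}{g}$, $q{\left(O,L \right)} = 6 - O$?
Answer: $689$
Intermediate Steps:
$m{\left(g \right)} = 1$
$U{\left(A,F \right)} = 2 F$
$b{\left(E,X \right)} = -1 + E$ ($b{\left(E,X \right)} = \frac{\left(-5 - -3\right) + 2 E}{2} = \frac{\left(-5 + 3\right) + 2 E}{2} = \frac{-2 + 2 E}{2} = -1 + E$)
$389 b{\left(q{\left(J{\left(2 \right)},2 \right)},12 \right)} - 478 = 389 \left(-1 + \left(6 - 2\right)\right) - 478 = 389 \left(-1 + 4\right) - 478 = 389 \cdot 3 - 478 = 1167 - 478 = 689$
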